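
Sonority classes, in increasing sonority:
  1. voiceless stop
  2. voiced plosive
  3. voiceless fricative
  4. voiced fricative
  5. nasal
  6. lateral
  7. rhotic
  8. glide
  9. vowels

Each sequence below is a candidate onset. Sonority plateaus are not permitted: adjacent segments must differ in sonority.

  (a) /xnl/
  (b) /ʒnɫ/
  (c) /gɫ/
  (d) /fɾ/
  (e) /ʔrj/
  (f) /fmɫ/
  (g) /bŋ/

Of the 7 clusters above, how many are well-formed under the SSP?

7

(a) /xnl/: profile 3-5-6 — obeys.
(b) /ʒnɫ/: profile 4-5-6 — obeys.
(c) /gɫ/: profile 2-6 — obeys.
(d) /fɾ/: profile 3-7 — obeys.
(e) /ʔrj/: profile 1-7-8 — obeys.
(f) /fmɫ/: profile 3-5-6 — obeys.
(g) /bŋ/: profile 2-5 — obeys.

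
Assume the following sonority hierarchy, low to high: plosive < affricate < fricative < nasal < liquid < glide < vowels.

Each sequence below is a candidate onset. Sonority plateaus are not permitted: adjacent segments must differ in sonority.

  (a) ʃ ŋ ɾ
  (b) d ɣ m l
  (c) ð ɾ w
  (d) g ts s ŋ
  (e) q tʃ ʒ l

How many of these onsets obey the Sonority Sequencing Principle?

5

(a) 3-4-5 → obeys
(b) 1-3-4-5 → obeys
(c) 3-5-6 → obeys
(d) 1-2-3-4 → obeys
(e) 1-2-3-5 → obeys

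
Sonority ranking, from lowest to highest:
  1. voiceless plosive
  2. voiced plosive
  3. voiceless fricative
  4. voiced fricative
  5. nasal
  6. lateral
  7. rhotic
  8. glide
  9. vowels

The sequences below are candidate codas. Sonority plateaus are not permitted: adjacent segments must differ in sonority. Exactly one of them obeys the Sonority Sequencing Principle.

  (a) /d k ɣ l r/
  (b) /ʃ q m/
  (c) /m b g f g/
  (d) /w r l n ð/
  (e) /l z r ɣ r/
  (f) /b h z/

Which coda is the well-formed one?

d

(a) /d k ɣ l r/: profile 2-1-4-6-7 — violates.
(b) /ʃ q m/: profile 3-1-5 — violates.
(c) /m b g f g/: profile 5-2-2-3-2 — violates.
(d) /w r l n ð/: profile 8-7-6-5-4 — obeys.
(e) /l z r ɣ r/: profile 6-4-7-4-7 — violates.
(f) /b h z/: profile 2-3-4 — violates.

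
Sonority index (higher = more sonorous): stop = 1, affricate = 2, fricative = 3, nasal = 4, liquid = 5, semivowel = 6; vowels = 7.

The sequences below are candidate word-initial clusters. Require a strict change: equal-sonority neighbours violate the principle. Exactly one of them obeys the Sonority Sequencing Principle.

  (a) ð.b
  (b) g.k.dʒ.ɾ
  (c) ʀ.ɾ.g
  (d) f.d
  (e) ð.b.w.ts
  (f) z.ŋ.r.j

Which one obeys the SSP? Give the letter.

f

(a) sonority 3-1: ill-formed.
(b) sonority 1-1-2-5: ill-formed.
(c) sonority 5-5-1: ill-formed.
(d) sonority 3-1: ill-formed.
(e) sonority 3-1-6-2: ill-formed.
(f) sonority 3-4-5-6: well-formed.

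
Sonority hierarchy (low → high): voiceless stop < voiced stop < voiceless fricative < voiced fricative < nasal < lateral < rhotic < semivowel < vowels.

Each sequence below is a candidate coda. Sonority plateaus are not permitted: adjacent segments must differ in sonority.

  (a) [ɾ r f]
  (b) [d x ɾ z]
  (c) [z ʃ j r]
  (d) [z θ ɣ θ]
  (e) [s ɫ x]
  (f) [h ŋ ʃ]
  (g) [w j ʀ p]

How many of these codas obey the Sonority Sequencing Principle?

(a) [ɾ r f]: profile 7-7-3 — violates.
(b) [d x ɾ z]: profile 2-3-7-4 — violates.
(c) [z ʃ j r]: profile 4-3-8-7 — violates.
(d) [z θ ɣ θ]: profile 4-3-4-3 — violates.
(e) [s ɫ x]: profile 3-6-3 — violates.
(f) [h ŋ ʃ]: profile 3-5-3 — violates.
(g) [w j ʀ p]: profile 8-8-7-1 — violates.

0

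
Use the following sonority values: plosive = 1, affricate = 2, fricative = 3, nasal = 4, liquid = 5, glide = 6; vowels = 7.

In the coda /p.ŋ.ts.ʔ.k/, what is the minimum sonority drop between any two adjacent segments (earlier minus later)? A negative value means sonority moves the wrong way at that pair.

/p/: plosive = 1.
/ŋ/: nasal = 4.
/ts/: affricate = 2.
/ʔ/: plosive = 1.
/k/: plosive = 1.
/p/→/ŋ/: change -3.
/ŋ/→/ts/: change +2.
/ts/→/ʔ/: change +1.
/ʔ/→/k/: change +0.
Minimum = -3.

-3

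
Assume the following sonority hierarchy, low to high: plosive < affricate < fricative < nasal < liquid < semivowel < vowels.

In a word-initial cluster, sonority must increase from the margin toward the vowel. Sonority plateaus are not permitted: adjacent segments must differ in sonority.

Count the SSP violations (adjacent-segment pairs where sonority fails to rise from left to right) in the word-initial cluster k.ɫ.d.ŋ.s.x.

/k/ — plosive, sonority 1.
/ɫ/ — liquid, sonority 5.
/d/ — plosive, sonority 1.
/ŋ/ — nasal, sonority 4.
/s/ — fricative, sonority 3.
/x/ — fricative, sonority 3.
/k/→/ɫ/: 1→5 (rises) — ok.
/ɫ/→/d/: 5→1 (does not rise) — violation.
/d/→/ŋ/: 1→4 (rises) — ok.
/ŋ/→/s/: 4→3 (does not rise) — violation.
/s/→/x/: 3→3 (plateau) — violation.

3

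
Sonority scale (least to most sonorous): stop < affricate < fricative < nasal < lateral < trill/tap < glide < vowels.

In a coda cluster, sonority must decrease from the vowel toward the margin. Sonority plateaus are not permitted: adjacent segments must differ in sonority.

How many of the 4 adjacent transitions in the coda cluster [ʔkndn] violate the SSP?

/ʔ/ is a stop (sonority 1).
/k/ is a stop (sonority 1).
/n/ is a nasal (sonority 4).
/d/ is a stop (sonority 1).
/n/ is a nasal (sonority 4).
/ʔ/→/k/: 1→1 (plateau) — violation.
/k/→/n/: 1→4 (does not fall) — violation.
/n/→/d/: 4→1 (falls) — ok.
/d/→/n/: 1→4 (does not fall) — violation.

3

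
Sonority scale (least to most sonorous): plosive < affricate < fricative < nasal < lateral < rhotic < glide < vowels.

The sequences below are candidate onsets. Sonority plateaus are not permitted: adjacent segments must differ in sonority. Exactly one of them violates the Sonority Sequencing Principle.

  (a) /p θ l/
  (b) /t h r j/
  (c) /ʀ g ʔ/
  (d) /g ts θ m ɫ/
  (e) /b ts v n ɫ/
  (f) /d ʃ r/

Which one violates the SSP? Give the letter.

c

(a) sonority 1-3-5: well-formed.
(b) sonority 1-3-6-7: well-formed.
(c) sonority 6-1-1: ill-formed.
(d) sonority 1-2-3-4-5: well-formed.
(e) sonority 1-2-3-4-5: well-formed.
(f) sonority 1-3-6: well-formed.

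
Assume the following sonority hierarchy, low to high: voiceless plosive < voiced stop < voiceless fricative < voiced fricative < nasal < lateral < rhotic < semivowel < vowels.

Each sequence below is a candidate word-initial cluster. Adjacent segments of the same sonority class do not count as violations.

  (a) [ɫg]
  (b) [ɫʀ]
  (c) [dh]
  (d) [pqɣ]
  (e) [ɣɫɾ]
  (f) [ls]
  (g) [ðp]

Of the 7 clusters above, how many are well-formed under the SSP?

(a) [ɫg]: profile 6-2 — violates.
(b) [ɫʀ]: profile 6-7 — obeys.
(c) [dh]: profile 2-3 — obeys.
(d) [pqɣ]: profile 1-1-4 — obeys.
(e) [ɣɫɾ]: profile 4-6-7 — obeys.
(f) [ls]: profile 6-3 — violates.
(g) [ðp]: profile 4-1 — violates.

4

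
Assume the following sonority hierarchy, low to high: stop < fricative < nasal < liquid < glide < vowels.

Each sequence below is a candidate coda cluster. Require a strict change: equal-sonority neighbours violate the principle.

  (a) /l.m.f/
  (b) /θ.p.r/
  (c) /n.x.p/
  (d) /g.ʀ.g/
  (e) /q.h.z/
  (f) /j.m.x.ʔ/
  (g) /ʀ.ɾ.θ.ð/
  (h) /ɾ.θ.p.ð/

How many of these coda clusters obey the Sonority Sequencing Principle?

3

(a) sonority 4-3-2: well-formed.
(b) sonority 2-1-4: ill-formed.
(c) sonority 3-2-1: well-formed.
(d) sonority 1-4-1: ill-formed.
(e) sonority 1-2-2: ill-formed.
(f) sonority 5-3-2-1: well-formed.
(g) sonority 4-4-2-2: ill-formed.
(h) sonority 4-2-1-2: ill-formed.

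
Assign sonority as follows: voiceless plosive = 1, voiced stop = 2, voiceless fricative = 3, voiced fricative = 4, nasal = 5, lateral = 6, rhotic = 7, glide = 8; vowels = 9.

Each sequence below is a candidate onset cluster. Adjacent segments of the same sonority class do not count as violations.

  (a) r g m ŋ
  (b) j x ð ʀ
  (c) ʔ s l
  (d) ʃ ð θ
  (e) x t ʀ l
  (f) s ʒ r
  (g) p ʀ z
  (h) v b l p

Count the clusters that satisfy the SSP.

2

(a) sonority 7-2-5-5: ill-formed.
(b) sonority 8-3-4-7: ill-formed.
(c) sonority 1-3-6: well-formed.
(d) sonority 3-4-3: ill-formed.
(e) sonority 3-1-7-6: ill-formed.
(f) sonority 3-4-7: well-formed.
(g) sonority 1-7-4: ill-formed.
(h) sonority 4-2-6-1: ill-formed.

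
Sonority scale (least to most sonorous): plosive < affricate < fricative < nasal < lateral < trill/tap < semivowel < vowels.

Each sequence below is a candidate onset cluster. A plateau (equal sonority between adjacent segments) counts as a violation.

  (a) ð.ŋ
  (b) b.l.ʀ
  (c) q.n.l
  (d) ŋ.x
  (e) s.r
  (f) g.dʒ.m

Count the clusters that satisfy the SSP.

5

(a) 3-4 → obeys
(b) 1-5-6 → obeys
(c) 1-4-5 → obeys
(d) 4-3 → violates
(e) 3-6 → obeys
(f) 1-2-4 → obeys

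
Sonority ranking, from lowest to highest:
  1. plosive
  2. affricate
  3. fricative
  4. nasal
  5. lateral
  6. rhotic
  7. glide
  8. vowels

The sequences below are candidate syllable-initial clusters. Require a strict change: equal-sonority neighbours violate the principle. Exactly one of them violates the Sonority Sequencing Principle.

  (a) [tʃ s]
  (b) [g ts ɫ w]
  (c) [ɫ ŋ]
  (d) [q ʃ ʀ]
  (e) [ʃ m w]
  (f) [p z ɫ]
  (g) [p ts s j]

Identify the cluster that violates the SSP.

(a) 2-3 → obeys
(b) 1-2-5-7 → obeys
(c) 5-4 → violates
(d) 1-3-6 → obeys
(e) 3-4-7 → obeys
(f) 1-3-5 → obeys
(g) 1-2-3-7 → obeys

c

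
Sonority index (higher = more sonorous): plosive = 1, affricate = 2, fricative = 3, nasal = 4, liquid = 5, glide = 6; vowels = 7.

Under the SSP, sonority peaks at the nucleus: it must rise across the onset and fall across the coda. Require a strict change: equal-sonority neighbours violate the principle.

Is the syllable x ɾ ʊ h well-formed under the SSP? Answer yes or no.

yes

Onset: /x/ is a fricative (sonority 3), /ɾ/ is a liquid (sonority 5); then the nucleus /ʊ/ (sonority 7).
Onset profile 3-5-7 — rises to the nucleus.
Coda: /h/ is a fricative (sonority 3).
Coda profile 7-3 — falls from the nucleus.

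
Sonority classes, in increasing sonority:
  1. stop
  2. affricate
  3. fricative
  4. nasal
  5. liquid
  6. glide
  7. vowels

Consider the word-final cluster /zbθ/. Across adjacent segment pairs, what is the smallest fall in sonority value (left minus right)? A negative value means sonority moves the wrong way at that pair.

/z/: fricative = 3.
/b/: stop = 1.
/θ/: fricative = 3.
/z/→/b/: change +2.
/b/→/θ/: change -2.
Minimum = -2.

-2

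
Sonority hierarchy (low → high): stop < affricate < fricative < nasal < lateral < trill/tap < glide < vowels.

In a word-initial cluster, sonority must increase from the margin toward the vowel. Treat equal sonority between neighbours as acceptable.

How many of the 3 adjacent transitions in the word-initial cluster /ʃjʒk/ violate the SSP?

2

/ʃ/: fricative = 3.
/j/: glide = 7.
/ʒ/: fricative = 3.
/k/: stop = 1.
/ʃ/→/j/: 3→7 (rises) — ok.
/j/→/ʒ/: 7→3 (does not rise) — violation.
/ʒ/→/k/: 3→1 (does not rise) — violation.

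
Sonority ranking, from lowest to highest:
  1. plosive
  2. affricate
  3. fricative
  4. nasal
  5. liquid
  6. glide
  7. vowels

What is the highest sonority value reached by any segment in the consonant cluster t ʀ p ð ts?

/t/: plosive = 1.
/ʀ/: liquid = 5.
/p/: plosive = 1.
/ð/: fricative = 3.
/ts/: affricate = 2.
The maximum is 5.

5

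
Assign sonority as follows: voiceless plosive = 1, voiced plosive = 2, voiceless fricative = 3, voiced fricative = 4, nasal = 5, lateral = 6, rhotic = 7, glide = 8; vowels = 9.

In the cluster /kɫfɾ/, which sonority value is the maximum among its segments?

/k/ — voiceless plosive, sonority 1.
/ɫ/ — lateral, sonority 6.
/f/ — voiceless fricative, sonority 3.
/ɾ/ — rhotic, sonority 7.
The maximum is 7.

7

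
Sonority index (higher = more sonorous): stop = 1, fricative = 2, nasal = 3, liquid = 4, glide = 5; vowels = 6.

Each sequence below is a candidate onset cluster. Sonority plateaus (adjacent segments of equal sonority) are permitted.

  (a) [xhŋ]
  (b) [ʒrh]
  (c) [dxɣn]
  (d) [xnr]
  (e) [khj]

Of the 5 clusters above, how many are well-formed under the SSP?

(a) sonority 2-2-3: well-formed.
(b) sonority 2-4-2: ill-formed.
(c) sonority 1-2-2-3: well-formed.
(d) sonority 2-3-4: well-formed.
(e) sonority 1-2-5: well-formed.

4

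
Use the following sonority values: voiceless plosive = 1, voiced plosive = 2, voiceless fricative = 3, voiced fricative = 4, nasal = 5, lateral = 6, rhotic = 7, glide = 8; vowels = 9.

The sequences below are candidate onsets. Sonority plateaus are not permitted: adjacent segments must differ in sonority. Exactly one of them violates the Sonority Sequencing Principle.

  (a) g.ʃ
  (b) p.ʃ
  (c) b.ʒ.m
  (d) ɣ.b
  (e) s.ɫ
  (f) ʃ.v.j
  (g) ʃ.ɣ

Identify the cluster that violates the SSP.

d

(a) g.ʃ: profile 2-3 — obeys.
(b) p.ʃ: profile 1-3 — obeys.
(c) b.ʒ.m: profile 2-4-5 — obeys.
(d) ɣ.b: profile 4-2 — violates.
(e) s.ɫ: profile 3-6 — obeys.
(f) ʃ.v.j: profile 3-4-8 — obeys.
(g) ʃ.ɣ: profile 3-4 — obeys.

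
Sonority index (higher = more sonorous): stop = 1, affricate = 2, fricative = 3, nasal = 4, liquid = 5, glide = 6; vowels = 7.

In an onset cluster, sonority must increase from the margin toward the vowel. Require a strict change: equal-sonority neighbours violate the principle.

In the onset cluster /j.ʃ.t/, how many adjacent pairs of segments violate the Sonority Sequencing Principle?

/j/ — glide, sonority 6.
/ʃ/ — fricative, sonority 3.
/t/ — stop, sonority 1.
/j/→/ʃ/: 6→3 (does not rise) — violation.
/ʃ/→/t/: 3→1 (does not rise) — violation.

2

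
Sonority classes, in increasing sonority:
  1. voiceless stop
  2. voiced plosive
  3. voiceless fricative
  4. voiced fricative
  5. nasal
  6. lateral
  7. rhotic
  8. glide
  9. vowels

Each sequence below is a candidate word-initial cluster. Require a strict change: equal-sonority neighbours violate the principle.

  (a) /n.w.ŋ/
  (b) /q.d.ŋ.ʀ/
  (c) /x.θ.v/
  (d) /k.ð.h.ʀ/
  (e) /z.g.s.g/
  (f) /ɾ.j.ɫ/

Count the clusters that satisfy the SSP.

(a) sonority 5-8-5: ill-formed.
(b) sonority 1-2-5-7: well-formed.
(c) sonority 3-3-4: ill-formed.
(d) sonority 1-4-3-7: ill-formed.
(e) sonority 4-2-3-2: ill-formed.
(f) sonority 7-8-6: ill-formed.

1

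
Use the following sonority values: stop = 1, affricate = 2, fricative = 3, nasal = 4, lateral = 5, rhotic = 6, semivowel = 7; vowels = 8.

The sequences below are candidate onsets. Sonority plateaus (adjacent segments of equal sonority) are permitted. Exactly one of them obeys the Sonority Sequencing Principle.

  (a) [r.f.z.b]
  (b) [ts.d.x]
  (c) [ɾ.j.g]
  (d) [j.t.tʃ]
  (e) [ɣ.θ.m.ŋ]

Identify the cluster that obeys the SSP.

(a) 6-3-3-1 → violates
(b) 2-1-3 → violates
(c) 6-7-1 → violates
(d) 7-1-2 → violates
(e) 3-3-4-4 → obeys

e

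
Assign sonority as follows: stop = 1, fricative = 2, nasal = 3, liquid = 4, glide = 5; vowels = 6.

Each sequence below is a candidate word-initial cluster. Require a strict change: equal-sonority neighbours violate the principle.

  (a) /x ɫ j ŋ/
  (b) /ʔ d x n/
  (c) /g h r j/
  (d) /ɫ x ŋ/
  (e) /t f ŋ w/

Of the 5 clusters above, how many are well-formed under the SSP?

(a) 2-4-5-3 → violates
(b) 1-1-2-3 → violates
(c) 1-2-4-5 → obeys
(d) 4-2-3 → violates
(e) 1-2-3-5 → obeys

2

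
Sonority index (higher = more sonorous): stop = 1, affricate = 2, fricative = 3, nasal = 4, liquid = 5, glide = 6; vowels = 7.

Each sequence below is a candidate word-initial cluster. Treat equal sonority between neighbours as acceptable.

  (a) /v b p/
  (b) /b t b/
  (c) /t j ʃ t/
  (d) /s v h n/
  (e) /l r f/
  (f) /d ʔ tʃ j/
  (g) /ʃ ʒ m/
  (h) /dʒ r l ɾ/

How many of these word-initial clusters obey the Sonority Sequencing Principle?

(a) /v b p/: profile 3-1-1 — violates.
(b) /b t b/: profile 1-1-1 — obeys.
(c) /t j ʃ t/: profile 1-6-3-1 — violates.
(d) /s v h n/: profile 3-3-3-4 — obeys.
(e) /l r f/: profile 5-5-3 — violates.
(f) /d ʔ tʃ j/: profile 1-1-2-6 — obeys.
(g) /ʃ ʒ m/: profile 3-3-4 — obeys.
(h) /dʒ r l ɾ/: profile 2-5-5-5 — obeys.

5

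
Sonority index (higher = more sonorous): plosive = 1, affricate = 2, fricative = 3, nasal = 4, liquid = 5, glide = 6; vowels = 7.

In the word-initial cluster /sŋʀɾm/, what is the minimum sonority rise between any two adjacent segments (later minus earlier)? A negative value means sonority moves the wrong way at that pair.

-1

/s/: fricative = 3.
/ŋ/: nasal = 4.
/ʀ/: liquid = 5.
/ɾ/: liquid = 5.
/m/: nasal = 4.
/s/→/ŋ/: change +1.
/ŋ/→/ʀ/: change +1.
/ʀ/→/ɾ/: change +0.
/ɾ/→/m/: change -1.
Minimum = -1.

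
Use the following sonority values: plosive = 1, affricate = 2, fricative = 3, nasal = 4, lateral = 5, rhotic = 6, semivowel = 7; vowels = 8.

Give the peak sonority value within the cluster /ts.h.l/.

/ts/ is an affricate (sonority 2).
/h/ is a fricative (sonority 3).
/l/ is a lateral (sonority 5).
The maximum is 5.

5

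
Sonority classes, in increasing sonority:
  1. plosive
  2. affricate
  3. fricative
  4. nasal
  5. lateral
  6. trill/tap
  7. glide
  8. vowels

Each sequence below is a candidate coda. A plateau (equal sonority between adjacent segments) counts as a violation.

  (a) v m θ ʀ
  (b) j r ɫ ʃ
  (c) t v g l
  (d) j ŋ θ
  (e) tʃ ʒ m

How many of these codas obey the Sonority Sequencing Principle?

(a) 3-4-3-6 → violates
(b) 7-6-5-3 → obeys
(c) 1-3-1-5 → violates
(d) 7-4-3 → obeys
(e) 2-3-4 → violates

2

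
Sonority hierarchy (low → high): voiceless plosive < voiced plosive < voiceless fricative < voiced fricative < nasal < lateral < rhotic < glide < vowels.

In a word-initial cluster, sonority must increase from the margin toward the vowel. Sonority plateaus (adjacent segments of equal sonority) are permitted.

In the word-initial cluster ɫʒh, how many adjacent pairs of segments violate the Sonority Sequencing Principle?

/ɫ/ is a lateral (sonority 6).
/ʒ/ is a voiced fricative (sonority 4).
/h/ is a voiceless fricative (sonority 3).
/ɫ/→/ʒ/: 6→4 (does not rise) — violation.
/ʒ/→/h/: 4→3 (does not rise) — violation.

2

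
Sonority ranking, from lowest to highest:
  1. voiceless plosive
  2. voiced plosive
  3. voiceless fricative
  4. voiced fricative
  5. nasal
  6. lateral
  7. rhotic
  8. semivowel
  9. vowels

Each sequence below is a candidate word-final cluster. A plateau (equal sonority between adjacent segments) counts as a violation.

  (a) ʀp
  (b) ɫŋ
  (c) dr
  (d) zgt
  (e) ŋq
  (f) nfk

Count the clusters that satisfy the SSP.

(a) 7-1 → obeys
(b) 6-5 → obeys
(c) 2-7 → violates
(d) 4-2-1 → obeys
(e) 5-1 → obeys
(f) 5-3-1 → obeys

5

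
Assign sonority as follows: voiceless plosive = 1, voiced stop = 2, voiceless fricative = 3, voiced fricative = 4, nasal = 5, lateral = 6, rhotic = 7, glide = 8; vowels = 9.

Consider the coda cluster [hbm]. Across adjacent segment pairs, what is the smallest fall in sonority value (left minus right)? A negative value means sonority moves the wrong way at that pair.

-3

/h/: voiceless fricative = 3.
/b/: voiced stop = 2.
/m/: nasal = 5.
/h/→/b/: change +1.
/b/→/m/: change -3.
Minimum = -3.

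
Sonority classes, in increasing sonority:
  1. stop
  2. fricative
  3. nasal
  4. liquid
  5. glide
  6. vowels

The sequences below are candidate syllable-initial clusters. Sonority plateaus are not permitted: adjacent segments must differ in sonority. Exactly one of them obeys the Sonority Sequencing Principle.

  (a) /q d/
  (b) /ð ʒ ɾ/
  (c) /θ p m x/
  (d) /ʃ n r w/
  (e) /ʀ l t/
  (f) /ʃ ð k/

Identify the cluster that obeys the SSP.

d

(a) 1-1 → violates
(b) 2-2-4 → violates
(c) 2-1-3-2 → violates
(d) 2-3-4-5 → obeys
(e) 4-4-1 → violates
(f) 2-2-1 → violates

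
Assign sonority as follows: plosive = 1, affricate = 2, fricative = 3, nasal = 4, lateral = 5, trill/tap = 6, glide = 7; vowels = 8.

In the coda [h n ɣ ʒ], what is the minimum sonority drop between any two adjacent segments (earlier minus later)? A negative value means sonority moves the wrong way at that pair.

-1

/h/ is a fricative (sonority 3).
/n/ is a nasal (sonority 4).
/ɣ/ is a fricative (sonority 3).
/ʒ/ is a fricative (sonority 3).
/h/→/n/: change -1.
/n/→/ɣ/: change +1.
/ɣ/→/ʒ/: change +0.
Minimum = -1.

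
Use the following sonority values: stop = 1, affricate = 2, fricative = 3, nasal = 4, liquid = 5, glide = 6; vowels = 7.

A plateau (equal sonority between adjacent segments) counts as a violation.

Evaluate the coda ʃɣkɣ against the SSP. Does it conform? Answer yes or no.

/ʃ/: fricative = 3.
/ɣ/: fricative = 3.
/k/: stop = 1.
/ɣ/: fricative = 3.
The profile is 3-3-1-3. Between /ʃ/ (3) and /ɣ/ (3) sonority does not fall, so the cluster violates the SSP.

no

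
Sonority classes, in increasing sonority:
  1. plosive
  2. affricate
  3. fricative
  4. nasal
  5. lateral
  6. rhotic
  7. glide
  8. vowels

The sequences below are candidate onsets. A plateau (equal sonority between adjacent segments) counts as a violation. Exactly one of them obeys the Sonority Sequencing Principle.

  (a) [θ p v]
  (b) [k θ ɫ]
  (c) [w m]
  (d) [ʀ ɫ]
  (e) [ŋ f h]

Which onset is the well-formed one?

(a) [θ p v]: profile 3-1-3 — violates.
(b) [k θ ɫ]: profile 1-3-5 — obeys.
(c) [w m]: profile 7-4 — violates.
(d) [ʀ ɫ]: profile 6-5 — violates.
(e) [ŋ f h]: profile 4-3-3 — violates.

b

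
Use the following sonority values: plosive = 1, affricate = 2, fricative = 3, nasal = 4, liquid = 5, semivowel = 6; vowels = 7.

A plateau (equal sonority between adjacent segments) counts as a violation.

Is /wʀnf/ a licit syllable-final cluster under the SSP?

yes

/w/ is a semivowel (sonority 6).
/ʀ/ is a liquid (sonority 5).
/n/ is a nasal (sonority 4).
/f/ is a fricative (sonority 3).
The profile 6-5-4-3 strictly falls, so the syllable-final cluster satisfies the SSP.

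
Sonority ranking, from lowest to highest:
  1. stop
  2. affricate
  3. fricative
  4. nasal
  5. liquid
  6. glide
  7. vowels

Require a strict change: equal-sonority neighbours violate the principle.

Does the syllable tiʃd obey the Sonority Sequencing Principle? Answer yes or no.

yes

Onset: /t/ is a stop (sonority 1); then the nucleus /i/ (sonority 7).
Onset profile 1-7 — rises to the nucleus.
Coda: /ʃ/ is a fricative (sonority 3), /d/ is a stop (sonority 1).
Coda profile 7-3-1 — falls from the nucleus.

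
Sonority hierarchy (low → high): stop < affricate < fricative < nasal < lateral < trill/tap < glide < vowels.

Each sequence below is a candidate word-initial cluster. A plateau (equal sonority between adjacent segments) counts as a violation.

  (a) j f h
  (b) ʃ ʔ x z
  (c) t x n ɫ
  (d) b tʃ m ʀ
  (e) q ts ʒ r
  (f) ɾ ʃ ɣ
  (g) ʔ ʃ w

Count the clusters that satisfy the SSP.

(a) 7-3-3 → violates
(b) 3-1-3-3 → violates
(c) 1-3-4-5 → obeys
(d) 1-2-4-6 → obeys
(e) 1-2-3-6 → obeys
(f) 6-3-3 → violates
(g) 1-3-7 → obeys

4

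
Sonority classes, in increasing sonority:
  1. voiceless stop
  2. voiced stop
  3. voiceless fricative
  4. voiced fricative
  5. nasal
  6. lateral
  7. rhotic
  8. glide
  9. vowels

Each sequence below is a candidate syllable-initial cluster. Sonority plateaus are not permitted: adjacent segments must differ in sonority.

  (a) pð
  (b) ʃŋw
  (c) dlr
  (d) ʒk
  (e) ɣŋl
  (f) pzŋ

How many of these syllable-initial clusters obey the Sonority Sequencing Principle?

(a) 1-4 → obeys
(b) 3-5-8 → obeys
(c) 2-6-7 → obeys
(d) 4-1 → violates
(e) 4-5-6 → obeys
(f) 1-4-5 → obeys

5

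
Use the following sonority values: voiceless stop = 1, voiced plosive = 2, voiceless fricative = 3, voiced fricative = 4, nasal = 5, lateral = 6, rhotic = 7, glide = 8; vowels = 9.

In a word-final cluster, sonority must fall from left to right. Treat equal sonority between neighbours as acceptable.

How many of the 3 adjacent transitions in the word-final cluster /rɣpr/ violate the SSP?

1

/r/: rhotic = 7.
/ɣ/: voiced fricative = 4.
/p/: voiceless stop = 1.
/r/: rhotic = 7.
/r/→/ɣ/: 7→4 (falls) — ok.
/ɣ/→/p/: 4→1 (falls) — ok.
/p/→/r/: 1→7 (does not fall) — violation.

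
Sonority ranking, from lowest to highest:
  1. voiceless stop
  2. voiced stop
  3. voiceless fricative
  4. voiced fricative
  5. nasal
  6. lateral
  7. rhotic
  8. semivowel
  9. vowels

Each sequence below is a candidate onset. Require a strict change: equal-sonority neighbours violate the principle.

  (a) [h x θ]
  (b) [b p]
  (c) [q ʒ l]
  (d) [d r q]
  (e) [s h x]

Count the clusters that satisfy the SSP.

(a) sonority 3-3-3: ill-formed.
(b) sonority 2-1: ill-formed.
(c) sonority 1-4-6: well-formed.
(d) sonority 2-7-1: ill-formed.
(e) sonority 3-3-3: ill-formed.

1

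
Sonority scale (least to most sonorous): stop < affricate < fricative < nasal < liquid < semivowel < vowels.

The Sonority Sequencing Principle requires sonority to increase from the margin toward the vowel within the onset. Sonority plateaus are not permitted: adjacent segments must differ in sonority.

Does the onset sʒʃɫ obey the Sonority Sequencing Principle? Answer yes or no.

/s/: fricative = 3.
/ʒ/: fricative = 3.
/ʃ/: fricative = 3.
/ɫ/: liquid = 5.
The profile is 3-3-3-5. Between /s/ (3) and /ʒ/ (3) sonority does not rise, so the cluster violates the SSP.

no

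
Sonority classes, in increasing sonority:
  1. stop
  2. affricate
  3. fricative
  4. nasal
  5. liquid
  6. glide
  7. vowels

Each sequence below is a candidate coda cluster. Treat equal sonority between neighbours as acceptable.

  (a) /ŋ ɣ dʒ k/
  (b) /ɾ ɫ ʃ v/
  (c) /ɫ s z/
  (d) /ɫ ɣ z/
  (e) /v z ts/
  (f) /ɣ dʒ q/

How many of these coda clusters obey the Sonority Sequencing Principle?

(a) sonority 4-3-2-1: well-formed.
(b) sonority 5-5-3-3: well-formed.
(c) sonority 5-3-3: well-formed.
(d) sonority 5-3-3: well-formed.
(e) sonority 3-3-2: well-formed.
(f) sonority 3-2-1: well-formed.

6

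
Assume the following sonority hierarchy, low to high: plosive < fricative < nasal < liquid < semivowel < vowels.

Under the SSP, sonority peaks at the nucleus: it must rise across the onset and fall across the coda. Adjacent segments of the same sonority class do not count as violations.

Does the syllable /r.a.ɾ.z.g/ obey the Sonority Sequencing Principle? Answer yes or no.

Onset: /r/ is a liquid (sonority 4); then the nucleus /a/ (sonority 6).
Onset profile 4-6 — rises to the nucleus.
Coda: /ɾ/ is a liquid (sonority 4), /z/ is a fricative (sonority 2), /g/ is a plosive (sonority 1).
Coda profile 6-4-2-1 — falls from the nucleus.

yes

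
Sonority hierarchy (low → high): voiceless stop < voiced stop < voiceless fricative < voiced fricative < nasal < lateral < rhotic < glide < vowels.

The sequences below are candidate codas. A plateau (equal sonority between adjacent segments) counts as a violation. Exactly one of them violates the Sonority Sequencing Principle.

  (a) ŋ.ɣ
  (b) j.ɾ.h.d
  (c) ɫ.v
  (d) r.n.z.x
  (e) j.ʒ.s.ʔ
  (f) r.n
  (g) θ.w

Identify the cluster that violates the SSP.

(a) ŋ.ɣ: profile 5-4 — obeys.
(b) j.ɾ.h.d: profile 8-7-3-2 — obeys.
(c) ɫ.v: profile 6-4 — obeys.
(d) r.n.z.x: profile 7-5-4-3 — obeys.
(e) j.ʒ.s.ʔ: profile 8-4-3-1 — obeys.
(f) r.n: profile 7-5 — obeys.
(g) θ.w: profile 3-8 — violates.

g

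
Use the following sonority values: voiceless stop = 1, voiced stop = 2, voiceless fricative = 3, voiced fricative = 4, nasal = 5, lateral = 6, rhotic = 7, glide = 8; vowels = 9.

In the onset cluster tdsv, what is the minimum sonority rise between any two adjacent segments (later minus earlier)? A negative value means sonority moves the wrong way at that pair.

1

/t/: voiceless stop = 1.
/d/: voiced stop = 2.
/s/: voiceless fricative = 3.
/v/: voiced fricative = 4.
/t/→/d/: change +1.
/d/→/s/: change +1.
/s/→/v/: change +1.
Minimum = 1.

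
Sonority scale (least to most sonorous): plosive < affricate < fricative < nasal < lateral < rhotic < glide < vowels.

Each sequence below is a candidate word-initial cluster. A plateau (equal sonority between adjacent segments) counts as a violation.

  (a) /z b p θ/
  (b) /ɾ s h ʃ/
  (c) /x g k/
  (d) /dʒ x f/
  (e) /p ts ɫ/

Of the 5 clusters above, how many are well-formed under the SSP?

1

(a) sonority 3-1-1-3: ill-formed.
(b) sonority 6-3-3-3: ill-formed.
(c) sonority 3-1-1: ill-formed.
(d) sonority 2-3-3: ill-formed.
(e) sonority 1-2-5: well-formed.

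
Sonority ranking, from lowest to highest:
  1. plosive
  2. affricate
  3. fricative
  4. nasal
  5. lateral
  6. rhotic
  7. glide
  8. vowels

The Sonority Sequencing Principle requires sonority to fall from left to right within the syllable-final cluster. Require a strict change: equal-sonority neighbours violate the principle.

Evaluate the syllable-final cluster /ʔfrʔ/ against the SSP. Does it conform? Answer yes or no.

no

/ʔ/ — plosive, sonority 1.
/f/ — fricative, sonority 3.
/r/ — rhotic, sonority 6.
/ʔ/ — plosive, sonority 1.
The profile is 1-3-6-1. Between /ʔ/ (1) and /f/ (3) sonority does not fall, so the cluster violates the SSP.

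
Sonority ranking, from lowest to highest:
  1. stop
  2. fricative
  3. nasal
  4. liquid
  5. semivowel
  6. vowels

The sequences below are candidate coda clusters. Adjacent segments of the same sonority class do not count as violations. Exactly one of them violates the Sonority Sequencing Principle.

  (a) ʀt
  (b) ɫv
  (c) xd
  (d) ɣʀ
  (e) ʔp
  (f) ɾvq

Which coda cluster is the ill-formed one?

(a) ʀt: profile 4-1 — obeys.
(b) ɫv: profile 4-2 — obeys.
(c) xd: profile 2-1 — obeys.
(d) ɣʀ: profile 2-4 — violates.
(e) ʔp: profile 1-1 — obeys.
(f) ɾvq: profile 4-2-1 — obeys.

d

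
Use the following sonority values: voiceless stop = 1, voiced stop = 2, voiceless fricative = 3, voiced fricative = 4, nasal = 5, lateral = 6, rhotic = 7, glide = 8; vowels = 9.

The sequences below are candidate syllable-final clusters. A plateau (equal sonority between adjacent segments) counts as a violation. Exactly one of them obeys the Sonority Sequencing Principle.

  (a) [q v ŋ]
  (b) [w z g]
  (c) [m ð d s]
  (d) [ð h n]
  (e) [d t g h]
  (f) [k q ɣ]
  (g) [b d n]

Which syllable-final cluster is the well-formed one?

(a) sonority 1-4-5: ill-formed.
(b) sonority 8-4-2: well-formed.
(c) sonority 5-4-2-3: ill-formed.
(d) sonority 4-3-5: ill-formed.
(e) sonority 2-1-2-3: ill-formed.
(f) sonority 1-1-4: ill-formed.
(g) sonority 2-2-5: ill-formed.

b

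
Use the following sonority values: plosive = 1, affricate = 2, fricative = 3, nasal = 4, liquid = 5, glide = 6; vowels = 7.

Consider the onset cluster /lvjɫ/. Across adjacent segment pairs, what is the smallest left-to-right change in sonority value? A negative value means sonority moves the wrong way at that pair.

/l/: liquid = 5.
/v/: fricative = 3.
/j/: glide = 6.
/ɫ/: liquid = 5.
/l/→/v/: change -2.
/v/→/j/: change +3.
/j/→/ɫ/: change -1.
Minimum = -2.

-2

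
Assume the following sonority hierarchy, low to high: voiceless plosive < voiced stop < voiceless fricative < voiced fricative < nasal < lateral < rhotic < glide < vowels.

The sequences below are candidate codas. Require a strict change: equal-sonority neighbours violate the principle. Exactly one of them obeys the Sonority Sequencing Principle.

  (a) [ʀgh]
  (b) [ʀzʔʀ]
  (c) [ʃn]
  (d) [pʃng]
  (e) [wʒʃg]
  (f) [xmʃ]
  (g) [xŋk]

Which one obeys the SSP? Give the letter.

(a) [ʀgh]: profile 7-2-3 — violates.
(b) [ʀzʔʀ]: profile 7-4-1-7 — violates.
(c) [ʃn]: profile 3-5 — violates.
(d) [pʃng]: profile 1-3-5-2 — violates.
(e) [wʒʃg]: profile 8-4-3-2 — obeys.
(f) [xmʃ]: profile 3-5-3 — violates.
(g) [xŋk]: profile 3-5-1 — violates.

e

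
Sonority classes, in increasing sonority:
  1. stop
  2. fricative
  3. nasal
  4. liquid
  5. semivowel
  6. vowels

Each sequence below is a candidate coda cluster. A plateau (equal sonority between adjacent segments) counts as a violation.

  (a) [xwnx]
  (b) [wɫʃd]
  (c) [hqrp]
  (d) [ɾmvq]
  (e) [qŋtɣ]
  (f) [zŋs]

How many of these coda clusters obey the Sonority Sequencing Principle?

2

(a) 2-5-3-2 → violates
(b) 5-4-2-1 → obeys
(c) 2-1-4-1 → violates
(d) 4-3-2-1 → obeys
(e) 1-3-1-2 → violates
(f) 2-3-2 → violates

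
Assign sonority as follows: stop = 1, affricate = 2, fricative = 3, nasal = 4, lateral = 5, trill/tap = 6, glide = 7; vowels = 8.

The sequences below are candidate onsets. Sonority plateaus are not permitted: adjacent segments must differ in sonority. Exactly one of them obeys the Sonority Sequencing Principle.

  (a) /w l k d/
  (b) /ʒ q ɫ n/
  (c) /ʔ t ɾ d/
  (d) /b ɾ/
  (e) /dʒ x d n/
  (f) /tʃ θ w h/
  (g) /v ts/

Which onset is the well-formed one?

d

(a) sonority 7-5-1-1: ill-formed.
(b) sonority 3-1-5-4: ill-formed.
(c) sonority 1-1-6-1: ill-formed.
(d) sonority 1-6: well-formed.
(e) sonority 2-3-1-4: ill-formed.
(f) sonority 2-3-7-3: ill-formed.
(g) sonority 3-2: ill-formed.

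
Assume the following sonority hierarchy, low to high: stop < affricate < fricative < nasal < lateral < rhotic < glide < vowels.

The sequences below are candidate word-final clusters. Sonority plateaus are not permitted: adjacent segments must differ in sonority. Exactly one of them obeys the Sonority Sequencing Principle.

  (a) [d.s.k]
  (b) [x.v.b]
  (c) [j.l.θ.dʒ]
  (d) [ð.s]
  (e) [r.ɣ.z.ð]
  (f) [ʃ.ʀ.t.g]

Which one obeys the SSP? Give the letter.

c

(a) 1-3-1 → violates
(b) 3-3-1 → violates
(c) 7-5-3-2 → obeys
(d) 3-3 → violates
(e) 6-3-3-3 → violates
(f) 3-6-1-1 → violates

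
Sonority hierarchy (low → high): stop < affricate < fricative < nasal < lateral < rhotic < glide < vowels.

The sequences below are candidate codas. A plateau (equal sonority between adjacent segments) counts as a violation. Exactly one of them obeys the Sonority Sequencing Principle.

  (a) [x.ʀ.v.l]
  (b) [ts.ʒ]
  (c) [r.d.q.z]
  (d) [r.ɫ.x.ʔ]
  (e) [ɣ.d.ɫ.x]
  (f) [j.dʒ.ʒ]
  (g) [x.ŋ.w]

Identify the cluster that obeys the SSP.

d

(a) sonority 3-6-3-5: ill-formed.
(b) sonority 2-3: ill-formed.
(c) sonority 6-1-1-3: ill-formed.
(d) sonority 6-5-3-1: well-formed.
(e) sonority 3-1-5-3: ill-formed.
(f) sonority 7-2-3: ill-formed.
(g) sonority 3-4-7: ill-formed.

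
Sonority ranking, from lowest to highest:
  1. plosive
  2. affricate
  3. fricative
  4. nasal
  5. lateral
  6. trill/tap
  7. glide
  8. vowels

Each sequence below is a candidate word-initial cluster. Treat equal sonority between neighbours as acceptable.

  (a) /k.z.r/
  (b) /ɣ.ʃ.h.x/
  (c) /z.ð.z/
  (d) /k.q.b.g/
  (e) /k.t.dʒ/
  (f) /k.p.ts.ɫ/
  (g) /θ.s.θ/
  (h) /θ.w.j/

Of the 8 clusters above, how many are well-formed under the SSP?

(a) /k.z.r/: profile 1-3-6 — obeys.
(b) /ɣ.ʃ.h.x/: profile 3-3-3-3 — obeys.
(c) /z.ð.z/: profile 3-3-3 — obeys.
(d) /k.q.b.g/: profile 1-1-1-1 — obeys.
(e) /k.t.dʒ/: profile 1-1-2 — obeys.
(f) /k.p.ts.ɫ/: profile 1-1-2-5 — obeys.
(g) /θ.s.θ/: profile 3-3-3 — obeys.
(h) /θ.w.j/: profile 3-7-7 — obeys.

8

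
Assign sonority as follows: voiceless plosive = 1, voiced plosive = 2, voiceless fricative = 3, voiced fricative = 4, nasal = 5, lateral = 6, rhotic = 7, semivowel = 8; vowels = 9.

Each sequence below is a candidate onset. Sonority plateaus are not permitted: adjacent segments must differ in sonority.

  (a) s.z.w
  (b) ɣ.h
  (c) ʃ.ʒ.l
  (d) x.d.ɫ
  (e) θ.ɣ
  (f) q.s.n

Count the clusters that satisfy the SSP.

(a) 3-4-8 → obeys
(b) 4-3 → violates
(c) 3-4-6 → obeys
(d) 3-2-6 → violates
(e) 3-4 → obeys
(f) 1-3-5 → obeys

4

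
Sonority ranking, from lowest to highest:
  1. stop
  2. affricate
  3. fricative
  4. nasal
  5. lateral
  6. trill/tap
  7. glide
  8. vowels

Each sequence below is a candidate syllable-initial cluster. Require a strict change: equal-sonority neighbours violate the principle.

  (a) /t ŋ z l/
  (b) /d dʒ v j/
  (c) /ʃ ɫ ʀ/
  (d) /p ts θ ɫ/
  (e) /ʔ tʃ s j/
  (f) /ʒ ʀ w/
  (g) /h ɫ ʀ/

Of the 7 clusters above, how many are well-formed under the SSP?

6

(a) 1-4-3-5 → violates
(b) 1-2-3-7 → obeys
(c) 3-5-6 → obeys
(d) 1-2-3-5 → obeys
(e) 1-2-3-7 → obeys
(f) 3-6-7 → obeys
(g) 3-5-6 → obeys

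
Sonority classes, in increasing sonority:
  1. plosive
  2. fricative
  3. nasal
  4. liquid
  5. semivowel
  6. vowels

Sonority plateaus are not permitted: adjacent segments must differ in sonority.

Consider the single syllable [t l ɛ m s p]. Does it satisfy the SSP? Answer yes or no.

yes

Onset: /t/ is a plosive (sonority 1), /l/ is a liquid (sonority 4); then the nucleus /ɛ/ (sonority 6).
Onset profile 1-4-6 — rises to the nucleus.
Coda: /m/ is a nasal (sonority 3), /s/ is a fricative (sonority 2), /p/ is a plosive (sonority 1).
Coda profile 6-3-2-1 — falls from the nucleus.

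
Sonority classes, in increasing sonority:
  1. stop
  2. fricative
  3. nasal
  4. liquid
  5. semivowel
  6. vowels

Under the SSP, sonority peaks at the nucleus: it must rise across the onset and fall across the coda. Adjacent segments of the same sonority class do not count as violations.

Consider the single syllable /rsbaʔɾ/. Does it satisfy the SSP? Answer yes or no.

no

Onset: /r/ is a liquid (sonority 4), /s/ is a fricative (sonority 2), /b/ is a stop (sonority 1); then the nucleus /a/ (sonority 6).
Onset profile 4-2-1-6 — does not rise throughout.
Coda: /ʔ/ is a stop (sonority 1), /ɾ/ is a liquid (sonority 4).
Coda profile 6-1-4 — does not fall throughout.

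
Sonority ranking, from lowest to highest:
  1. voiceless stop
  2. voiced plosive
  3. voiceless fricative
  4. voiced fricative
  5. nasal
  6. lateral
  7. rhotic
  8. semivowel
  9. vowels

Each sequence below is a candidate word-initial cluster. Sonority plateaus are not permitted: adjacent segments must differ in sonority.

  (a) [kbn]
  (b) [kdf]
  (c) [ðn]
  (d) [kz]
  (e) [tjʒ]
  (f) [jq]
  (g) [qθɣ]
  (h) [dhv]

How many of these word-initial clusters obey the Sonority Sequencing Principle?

6

(a) [kbn]: profile 1-2-5 — obeys.
(b) [kdf]: profile 1-2-3 — obeys.
(c) [ðn]: profile 4-5 — obeys.
(d) [kz]: profile 1-4 — obeys.
(e) [tjʒ]: profile 1-8-4 — violates.
(f) [jq]: profile 8-1 — violates.
(g) [qθɣ]: profile 1-3-4 — obeys.
(h) [dhv]: profile 2-3-4 — obeys.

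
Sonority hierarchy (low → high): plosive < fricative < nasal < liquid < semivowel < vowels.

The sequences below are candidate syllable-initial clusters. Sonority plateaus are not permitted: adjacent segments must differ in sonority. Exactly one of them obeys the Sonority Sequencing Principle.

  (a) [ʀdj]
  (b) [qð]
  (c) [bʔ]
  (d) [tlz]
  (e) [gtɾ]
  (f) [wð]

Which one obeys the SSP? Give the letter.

(a) [ʀdj]: profile 4-1-5 — violates.
(b) [qð]: profile 1-2 — obeys.
(c) [bʔ]: profile 1-1 — violates.
(d) [tlz]: profile 1-4-2 — violates.
(e) [gtɾ]: profile 1-1-4 — violates.
(f) [wð]: profile 5-2 — violates.

b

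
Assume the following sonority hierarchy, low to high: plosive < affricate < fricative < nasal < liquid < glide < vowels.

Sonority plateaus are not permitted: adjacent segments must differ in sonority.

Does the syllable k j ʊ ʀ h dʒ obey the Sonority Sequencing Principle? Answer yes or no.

yes

Onset: /k/ is a plosive (sonority 1), /j/ is a glide (sonority 6); then the nucleus /ʊ/ (sonority 7).
Onset profile 1-6-7 — rises to the nucleus.
Coda: /ʀ/ is a liquid (sonority 5), /h/ is a fricative (sonority 3), /dʒ/ is an affricate (sonority 2).
Coda profile 7-5-3-2 — falls from the nucleus.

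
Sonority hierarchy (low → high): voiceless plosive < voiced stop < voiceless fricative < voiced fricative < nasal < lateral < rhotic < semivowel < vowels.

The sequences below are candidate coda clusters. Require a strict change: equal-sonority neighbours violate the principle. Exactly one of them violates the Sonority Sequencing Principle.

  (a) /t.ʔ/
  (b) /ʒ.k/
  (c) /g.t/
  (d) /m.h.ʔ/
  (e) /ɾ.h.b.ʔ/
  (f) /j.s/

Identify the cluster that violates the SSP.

a

(a) /t.ʔ/: profile 1-1 — violates.
(b) /ʒ.k/: profile 4-1 — obeys.
(c) /g.t/: profile 2-1 — obeys.
(d) /m.h.ʔ/: profile 5-3-1 — obeys.
(e) /ɾ.h.b.ʔ/: profile 7-3-2-1 — obeys.
(f) /j.s/: profile 8-3 — obeys.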